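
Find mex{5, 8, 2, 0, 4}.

0 is in the set but 1 is not, so the mex is 1.

1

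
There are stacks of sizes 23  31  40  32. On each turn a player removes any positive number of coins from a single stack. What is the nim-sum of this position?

Compute the nim-sum pairwise:
23 ⊕ 31 = 8
8 ⊕ 40 = 32
32 ⊕ 32 = 0

0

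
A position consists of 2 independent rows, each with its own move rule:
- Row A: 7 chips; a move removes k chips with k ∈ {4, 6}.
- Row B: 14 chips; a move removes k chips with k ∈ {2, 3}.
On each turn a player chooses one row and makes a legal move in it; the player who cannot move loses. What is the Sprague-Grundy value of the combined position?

3

Build the Grundy sequence for row A with g(k) = mex{g(k−s) : s ∈ {4, 6}, s ≤ k}:
k:     0  1  2  3  4  5  6  7
g(k):  0  0  0  0  1  1  1  1
So g(7) = 1.
For row B, compute g(0), g(1), … with moves {2, 3}:
k:     0  1  2  3  4  5  6  7  8  9 10 11 12 13 14
g(k):  0  0  1  1  2  0  0  1  1  2  0  0  1  1  2
So g(14) = 2.
By the Sprague-Grundy theorem, the Grundy value of a sum of independent games is the XOR of the component values.
Combined value = 1 XOR 2 = 3.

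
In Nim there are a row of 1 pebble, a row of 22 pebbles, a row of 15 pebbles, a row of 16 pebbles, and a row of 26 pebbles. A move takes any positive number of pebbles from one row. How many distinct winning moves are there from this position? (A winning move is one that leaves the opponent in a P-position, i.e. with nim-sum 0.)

Compute the nim-sum pairwise:
1 ^ 22 = 23
23 ^ 15 = 24
24 ^ 16 = 8
8 ^ 26 = 18
The overall nim-sum is X = 18. A row of size p has a winning move iff p XOR X < p (reduce it to p XOR X).
  1: 1 XOR 18 = 19 ≥ 1 — no move.
  22: 22 XOR 18 = 4 < 22 — winning move (to 4).
  15: 15 XOR 18 = 29 ≥ 15 — no move.
  16: 16 XOR 18 = 2 < 16 — winning move (to 2).
  26: 26 XOR 18 = 8 < 26 — winning move (to 8).
That gives 3 winning moves.

3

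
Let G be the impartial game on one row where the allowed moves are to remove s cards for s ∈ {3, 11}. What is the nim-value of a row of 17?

Build the Grundy sequence with g(k) = mex{g(k−s) : s ∈ {3, 11}, s ≤ k}:
k:     0  1  2  3  4  5  6  7  8  9 10 11 12 13 14 15 16 17
g(k):  0  0  0  1  1  1  0  0  0  1  1  1  2  2  0  0  0  1
So g(17) = 1.

1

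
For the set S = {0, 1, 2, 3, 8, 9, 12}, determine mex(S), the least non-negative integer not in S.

4

The values 0, 1, 2, 3 are all present; 4 is the first non-negative integer missing from the set.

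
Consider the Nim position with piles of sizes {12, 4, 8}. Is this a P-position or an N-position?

Nim-sum: 12 ^ 4 ^ 8 = 0.
The nim-sum is 0, so this is a P-position: the player to move is in a losing position under optimal play.

P-position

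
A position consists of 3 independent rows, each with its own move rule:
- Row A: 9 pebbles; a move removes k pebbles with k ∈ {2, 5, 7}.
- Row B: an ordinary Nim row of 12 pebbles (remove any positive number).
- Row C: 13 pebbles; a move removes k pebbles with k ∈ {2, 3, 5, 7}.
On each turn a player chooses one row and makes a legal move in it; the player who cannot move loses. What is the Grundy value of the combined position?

12

Build the Grundy sequence for row A with g(k) = mex{g(k−s) : s ∈ {2, 5, 7}, s ≤ k}:
g(0) = mex{} = 0
g(1) = mex{} = 0
g(2) = mex{0} = 1
g(3) = mex{0} = 1
g(4) = mex{1} = 0
g(5) = mex{0,1} = 2
g(6) = mex{0} = 1
g(7) = mex{0,1,2} = 3
g(8) = mex{0,1} = 2
g(9) = mex{0,1,3} = 2
So g(9) = 2.
Row B is a plain Nim row of size 12, so its Grundy value is 12.
Build the Grundy sequence for row C with g(k) = mex{g(k−s) : s ∈ {2, 3, 5, 7}, s ≤ k}:
k:     0  1  2  3  4  5  6  7  8  9 10 11 12 13
g(k):  0  0  1  1  2  2  3  3  4  0  0  1  1  2
So g(13) = 2.
The value of a disjunctive sum is the nim-sum of the parts.
Combined value = 2 ⊕ 12 ⊕ 2 = 12.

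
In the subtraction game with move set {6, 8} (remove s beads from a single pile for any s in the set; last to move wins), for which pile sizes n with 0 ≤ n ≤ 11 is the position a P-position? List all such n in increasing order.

0, 1, 2, 3, 4, 5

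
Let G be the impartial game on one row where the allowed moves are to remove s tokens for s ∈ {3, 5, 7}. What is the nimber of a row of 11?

0

Compute g(0), g(1), … for moves {3, 5, 7}:
g(0) = mex{} = 0
g(1) = mex{} = 0
g(2) = mex{} = 0
g(3) = mex{0} = 1
g(4) = mex{0} = 1
g(5) = mex{0} = 1
g(6) = mex{0,1} = 2
g(7) = mex{0,1} = 2
g(8) = mex{0,1} = 2
g(9) = mex{0,1,2} = 3
g(10) = mex{1,2} = 0
g(11) = mex{1,2} = 0
So g(11) = 0.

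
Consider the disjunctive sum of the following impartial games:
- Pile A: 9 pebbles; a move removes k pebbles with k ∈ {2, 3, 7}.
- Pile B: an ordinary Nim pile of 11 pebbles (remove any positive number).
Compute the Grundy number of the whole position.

Grundy values for pile A (subtraction set {2, 3, 7}):
k:     0  1  2  3  4  5  6  7  8  9
g(k):  0  0  1  1  2  0  0  1  1  2
So g(9) = 2.
Pile B is a plain Nim pile of size 11, so its Grundy value is 11.
The value of a disjunctive sum is the nim-sum of the parts.
Combined value = 2 ⊕ 11 = 9.

9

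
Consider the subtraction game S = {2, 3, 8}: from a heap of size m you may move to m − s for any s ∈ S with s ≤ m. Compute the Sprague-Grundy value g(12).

1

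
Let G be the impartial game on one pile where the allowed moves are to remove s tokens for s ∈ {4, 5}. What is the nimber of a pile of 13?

1

Compute g(0), g(1), … for moves {4, 5}:
k:     0  1  2  3  4  5  6  7  8  9 10 11 12 13
g(k):  0  0  0  0  1  1  1  1  2  0  0  0  0  1
So g(13) = 1.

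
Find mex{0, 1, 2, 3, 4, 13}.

The values 0, 1, 2, 3, 4 are all present; 5 is the first non-negative integer missing from the set.

5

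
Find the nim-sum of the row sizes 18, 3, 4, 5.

Nim-sum: 18 XOR 3 XOR 4 XOR 5 = 16.

16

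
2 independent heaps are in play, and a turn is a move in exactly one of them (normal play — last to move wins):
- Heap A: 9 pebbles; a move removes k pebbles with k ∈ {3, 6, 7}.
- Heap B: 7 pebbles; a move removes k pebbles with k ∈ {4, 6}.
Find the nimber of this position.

Grundy values for heap A (subtraction set {3, 6, 7}):
g(0) = mex{} = 0
g(1) = mex{} = 0
g(2) = mex{} = 0
g(3) = mex{0} = 1
g(4) = mex{0} = 1
g(5) = mex{0} = 1
g(6) = mex{0,1} = 2
g(7) = mex{0,1} = 2
g(8) = mex{0,1} = 2
g(9) = mex{0,1,2} = 3
So g(9) = 3.
Build the Grundy sequence for heap B with g(k) = mex{g(k−s) : s ∈ {4, 6}, s ≤ k}:
k:     0  1  2  3  4  5  6  7
g(k):  0  0  0  0  1  1  1  1
So g(7) = 1.
The value of a disjunctive sum is the nim-sum of the parts.
Combined value = 3 XOR 1 = 2.

2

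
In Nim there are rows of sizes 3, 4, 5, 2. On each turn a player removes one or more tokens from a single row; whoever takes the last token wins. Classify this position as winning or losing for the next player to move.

Write each in binary and XOR column by column:
  011  (3)
  100  (4)
  101  (5)
  010  (2)
  ---
  000  (0)
The nim-sum is 0, so this is a P-position: the player to move is in a losing position under optimal play.

Losing position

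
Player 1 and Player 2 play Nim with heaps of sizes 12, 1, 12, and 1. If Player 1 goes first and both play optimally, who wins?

Player 2 wins

Compute the nim-sum pairwise:
12 ⊕ 1 = 13
13 ⊕ 12 = 1
1 ⊕ 1 = 0
The nim-sum is 0, so this is a P-position: the player to move is in a losing position under optimal play; Player 1 is about to move from it and so loses — Player 2 wins.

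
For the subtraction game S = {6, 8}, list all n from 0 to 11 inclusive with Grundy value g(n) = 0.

0, 1, 2, 3, 4, 5

Compute g(0), g(1), … for moves {6, 8}:
k:     0  1  2  3  4  5  6  7  8  9 10 11
g(k):  0  0  0  0  0  0  1  1  1  1  1  1
The P-positions (g = 0) in 0..11 are 0, 1, 2, 3, 4, 5.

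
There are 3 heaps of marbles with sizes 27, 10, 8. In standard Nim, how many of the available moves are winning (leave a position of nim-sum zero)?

Compute the nim-sum pairwise:
27 XOR 10 = 17
17 XOR 8 = 25
The overall nim-sum is X = 25. A heap of size p has a winning move iff p XOR X < p (reduce it to p XOR X).
  27: 27 XOR 25 = 2 < 27 — winning move (to 2).
  10: 10 XOR 25 = 19 ≥ 10 — no move.
  8: 8 XOR 25 = 17 ≥ 8 — no move.
That gives 1 winning move.

1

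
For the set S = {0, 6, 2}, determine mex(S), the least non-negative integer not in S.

0 is in the set but 1 is not, so the mex is 1.

1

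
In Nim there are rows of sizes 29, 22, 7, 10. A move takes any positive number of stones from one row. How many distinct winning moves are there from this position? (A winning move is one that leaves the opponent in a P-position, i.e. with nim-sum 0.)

3

Nim-sum: 29 ^ 22 ^ 7 ^ 10 = 6.
The overall nim-sum is X = 6. A row of size p has a winning move iff p XOR X < p (reduce it to p XOR X).
  29: 29 XOR 6 = 27 < 29 — winning move (to 27).
  22: 22 XOR 6 = 16 < 22 — winning move (to 16).
  7: 7 XOR 6 = 1 < 7 — winning move (to 1).
  10: 10 XOR 6 = 12 ≥ 10 — no move.
That gives 3 winning moves.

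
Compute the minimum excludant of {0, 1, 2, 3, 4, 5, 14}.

6

The values 0, 1, 2, 3, 4, 5 are all present; 6 is the first non-negative integer missing from the set.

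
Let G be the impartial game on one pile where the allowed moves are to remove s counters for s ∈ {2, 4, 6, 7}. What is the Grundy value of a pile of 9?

Compute g(0), g(1), … for moves {2, 4, 6, 7}:
g(0) = mex{} = 0
g(1) = mex{} = 0
g(2) = mex{0} = 1
g(3) = mex{0} = 1
g(4) = mex{0,1} = 2
g(5) = mex{0,1} = 2
g(6) = mex{0,1,2} = 3
g(7) = mex{0,1,2} = 3
g(8) = mex{0,1,2,3} = 4
g(9) = mex{1,2,3} = 0
So g(9) = 0.

0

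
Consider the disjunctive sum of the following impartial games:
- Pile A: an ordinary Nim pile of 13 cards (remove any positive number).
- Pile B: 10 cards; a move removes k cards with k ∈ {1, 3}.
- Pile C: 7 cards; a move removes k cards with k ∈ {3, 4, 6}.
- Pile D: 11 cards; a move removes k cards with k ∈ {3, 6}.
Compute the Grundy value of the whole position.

15

Pile A is a plain Nim pile of size 13, so its Grundy value is 13.
For pile B, compute g(0), g(1), … with moves {1, 3}:
g(0) = mex{} = 0
g(1) = mex{0} = 1
g(2) = mex{1} = 0
g(3) = mex{0} = 1
g(4) = mex{1} = 0
g(5) = mex{0} = 1
g(6) = mex{1} = 0
g(7) = mex{0} = 1
g(8) = mex{1} = 0
g(9) = mex{0} = 1
g(10) = mex{1} = 0
So g(10) = 0.
For pile C, compute g(0), g(1), … with moves {3, 4, 6}:
k:     0  1  2  3  4  5  6  7
g(k):  0  0  0  1  1  1  2  2
So g(7) = 2.
Build the Grundy sequence for pile D with g(k) = mex{g(k−s) : s ∈ {3, 6}, s ≤ k}:
k:     0  1  2  3  4  5  6  7  8  9 10 11
g(k):  0  0  0  1  1  1  2  2  2  0  0  0
So g(11) = 0.
The value of a disjunctive sum is the nim-sum of the parts.
Combined value = 13 XOR 0 XOR 2 XOR 0 = 15.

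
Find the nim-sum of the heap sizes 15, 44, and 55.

Nim-sum: 15 XOR 44 XOR 55 = 20.

20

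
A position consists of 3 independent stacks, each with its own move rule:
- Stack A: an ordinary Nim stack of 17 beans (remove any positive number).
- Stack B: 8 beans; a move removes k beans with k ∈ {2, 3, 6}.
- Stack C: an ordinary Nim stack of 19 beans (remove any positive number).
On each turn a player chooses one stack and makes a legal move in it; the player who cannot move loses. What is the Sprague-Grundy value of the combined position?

0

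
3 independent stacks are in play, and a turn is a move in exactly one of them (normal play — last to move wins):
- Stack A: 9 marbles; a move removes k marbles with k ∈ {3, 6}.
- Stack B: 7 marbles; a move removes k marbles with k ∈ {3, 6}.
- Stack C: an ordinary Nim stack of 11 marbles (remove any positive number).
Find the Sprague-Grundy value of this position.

Grundy values for stack A (subtraction set {3, 6}):
k:     0  1  2  3  4  5  6  7  8  9
g(k):  0  0  0  1  1  1  2  2  2  0
So g(9) = 0.
Grundy values for stack B (subtraction set {3, 6}):
g(0) = mex{} = 0
g(1) = mex{} = 0
g(2) = mex{} = 0
g(3) = mex{0} = 1
g(4) = mex{0} = 1
g(5) = mex{0} = 1
g(6) = mex{0,1} = 2
g(7) = mex{0,1} = 2
So g(7) = 2.
Stack C is a plain Nim stack of size 11, so its Grundy value is 11.
The value of a disjunctive sum is the nim-sum of the parts.
Combined value = 0 XOR 2 XOR 11 = 9.

9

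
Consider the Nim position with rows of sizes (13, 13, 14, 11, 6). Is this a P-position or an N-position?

N-position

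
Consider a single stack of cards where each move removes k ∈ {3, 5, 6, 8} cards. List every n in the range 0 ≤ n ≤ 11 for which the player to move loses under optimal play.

0, 1, 2, 11

Compute g(0), g(1), … for moves {3, 5, 6, 8}:
k:     0  1  2  3  4  5  6  7  8  9 10 11
g(k):  0  0  0  1  1  1  2  2  2  3  3  0
The P-positions (g = 0) in 0..11 are 0, 1, 2, 11.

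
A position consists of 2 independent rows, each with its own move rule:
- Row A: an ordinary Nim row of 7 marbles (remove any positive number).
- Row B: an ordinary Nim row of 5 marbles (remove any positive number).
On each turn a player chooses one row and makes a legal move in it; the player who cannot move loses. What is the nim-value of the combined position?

2

Row A is a plain Nim row of size 7, so its Grundy value is 7.
Row B is a plain Nim row of size 5, so its Grundy value is 5.
The value of a disjunctive sum is the nim-sum of the parts.
Combined value = 7 XOR 5 = 2.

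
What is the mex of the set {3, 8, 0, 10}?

1

0 is in the set but 1 is not, so the mex is 1.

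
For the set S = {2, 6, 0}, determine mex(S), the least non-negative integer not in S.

1

0 is in the set but 1 is not, so the mex is 1.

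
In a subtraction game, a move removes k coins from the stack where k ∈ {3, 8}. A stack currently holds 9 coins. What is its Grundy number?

1

Build the Grundy sequence with g(k) = mex{g(k−s) : s ∈ {3, 8}, s ≤ k}:
k:     0  1  2  3  4  5  6  7  8  9
g(k):  0  0  0  1  1  1  0  0  2  1
So g(9) = 1.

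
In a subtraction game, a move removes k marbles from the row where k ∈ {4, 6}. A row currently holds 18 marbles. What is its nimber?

Build the Grundy sequence with g(k) = mex{g(k−s) : s ∈ {4, 6}, s ≤ k}:
k:     0  1  2  3  4  5  6  7  8  9 10 11 12 13 14 15 16 17 18
g(k):  0  0  0  0  1  1  1  1  2  2  0  0  0  0  1  1  1  1  2
So g(18) = 2.

2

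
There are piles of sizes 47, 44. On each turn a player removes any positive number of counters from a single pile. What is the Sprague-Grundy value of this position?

3

Compute the nim-sum pairwise:
47 ⊕ 44 = 3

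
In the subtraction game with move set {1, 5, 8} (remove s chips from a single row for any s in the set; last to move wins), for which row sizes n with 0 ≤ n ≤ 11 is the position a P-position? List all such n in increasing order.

Grundy values for subtraction set {1, 5, 8}:
k:     0  1  2  3  4  5  6  7  8  9 10 11
g(k):  0  1  0  1  0  1  0  1  2  3  2  3
The P-positions (g = 0) in 0..11 are 0, 2, 4, 6.

0, 2, 4, 6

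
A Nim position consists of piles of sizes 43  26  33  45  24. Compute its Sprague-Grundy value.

Bitwise XOR of the heap sizes:
  101011  (43)
  011010  (26)
  100001  (33)
  101101  (45)
  011000  (24)
  ------
  100101  (37)

37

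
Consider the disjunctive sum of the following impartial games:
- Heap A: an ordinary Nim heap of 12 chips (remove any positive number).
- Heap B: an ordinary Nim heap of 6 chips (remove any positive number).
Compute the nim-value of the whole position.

10

Heap A is a plain Nim heap of size 12, so its Grundy value is 12.
Heap B is a plain Nim heap of size 6, so its Grundy value is 6.
By the Sprague-Grundy theorem, the Grundy value of a sum of independent games is the XOR of the component values.
Combined value = 12 XOR 6 = 10.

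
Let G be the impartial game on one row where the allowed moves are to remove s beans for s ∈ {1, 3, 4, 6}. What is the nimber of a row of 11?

Grundy values for subtraction set {1, 3, 4, 6}:
k:     0  1  2  3  4  5  6  7  8  9 10 11
g(k):  0  1  0  1  2  3  2  0  1  0  1  2
So g(11) = 2.

2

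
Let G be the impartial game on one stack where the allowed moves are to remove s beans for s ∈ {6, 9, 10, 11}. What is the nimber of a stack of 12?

Compute g(0), g(1), … for moves {6, 9, 10, 11}:
k:     0  1  2  3  4  5  6  7  8  9 10 11 12
g(k):  0  0  0  0  0  0  1  1  1  1  1  1  2
So g(12) = 2.

2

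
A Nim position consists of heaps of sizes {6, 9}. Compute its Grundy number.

15

Compute the nim-sum pairwise:
6 XOR 9 = 15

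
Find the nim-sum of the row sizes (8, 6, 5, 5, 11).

5

Nim-sum: 8 ^ 6 ^ 5 ^ 5 ^ 11 = 5.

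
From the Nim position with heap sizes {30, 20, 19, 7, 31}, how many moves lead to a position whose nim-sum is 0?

3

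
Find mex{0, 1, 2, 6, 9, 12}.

3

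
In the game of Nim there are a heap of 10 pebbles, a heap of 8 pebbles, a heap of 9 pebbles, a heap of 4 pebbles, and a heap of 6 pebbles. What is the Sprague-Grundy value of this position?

9

Compute the nim-sum pairwise:
10 ⊕ 8 = 2
2 ⊕ 9 = 11
11 ⊕ 4 = 15
15 ⊕ 6 = 9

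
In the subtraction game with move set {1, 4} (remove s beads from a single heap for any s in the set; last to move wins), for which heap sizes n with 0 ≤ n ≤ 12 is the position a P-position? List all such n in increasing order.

0, 2, 5, 7, 10, 12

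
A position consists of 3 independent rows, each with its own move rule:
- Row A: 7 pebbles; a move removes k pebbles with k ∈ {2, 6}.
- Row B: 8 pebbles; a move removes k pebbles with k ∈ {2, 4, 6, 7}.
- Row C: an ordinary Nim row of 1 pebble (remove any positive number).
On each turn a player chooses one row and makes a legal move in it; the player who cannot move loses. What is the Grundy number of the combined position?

4

Grundy values for row A (subtraction set {2, 6}):
k:     0  1  2  3  4  5  6  7
g(k):  0  0  1  1  0  0  1  1
So g(7) = 1.
Grundy values for row B (subtraction set {2, 4, 6, 7}):
g(0) = mex{} = 0
g(1) = mex{} = 0
g(2) = mex{0} = 1
g(3) = mex{0} = 1
g(4) = mex{0,1} = 2
g(5) = mex{0,1} = 2
g(6) = mex{0,1,2} = 3
g(7) = mex{0,1,2} = 3
g(8) = mex{0,1,2,3} = 4
So g(8) = 4.
Row C is a plain Nim row of size 1, so its Grundy value is 1.
By the Sprague-Grundy theorem, the Grundy value of a sum of independent games is the XOR of the component values.
Combined value = 1 ⊕ 4 ⊕ 1 = 4.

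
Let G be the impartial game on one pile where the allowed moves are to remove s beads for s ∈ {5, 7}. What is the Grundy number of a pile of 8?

Build the Grundy sequence with g(k) = mex{g(k−s) : s ∈ {5, 7}, s ≤ k}:
g(0) = mex{} = 0
g(1) = mex{} = 0
g(2) = mex{} = 0
g(3) = mex{} = 0
g(4) = mex{} = 0
g(5) = mex{0} = 1
g(6) = mex{0} = 1
g(7) = mex{0} = 1
g(8) = mex{0} = 1
So g(8) = 1.

1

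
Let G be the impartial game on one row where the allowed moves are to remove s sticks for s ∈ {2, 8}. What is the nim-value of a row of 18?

2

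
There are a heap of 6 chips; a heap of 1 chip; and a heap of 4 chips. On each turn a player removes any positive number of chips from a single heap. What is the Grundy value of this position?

Write each in binary and XOR column by column:
  110  (6)
  001  (1)
  100  (4)
  ---
  011  (3)

3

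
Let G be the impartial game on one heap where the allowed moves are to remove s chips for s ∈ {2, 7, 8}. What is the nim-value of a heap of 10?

Grundy values for subtraction set {2, 7, 8}:
k:     0  1  2  3  4  5  6  7  8  9 10
g(k):  0  0  1  1  0  0  1  1  2  2  0
So g(10) = 0.

0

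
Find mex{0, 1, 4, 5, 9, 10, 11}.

The values 0, 1 are all present; 2 is the first non-negative integer missing from the set.

2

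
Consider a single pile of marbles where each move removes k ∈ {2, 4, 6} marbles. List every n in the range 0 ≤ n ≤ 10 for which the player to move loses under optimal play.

Compute g(0), g(1), … for moves {2, 4, 6}:
k:     0  1  2  3  4  5  6  7  8  9 10
g(k):  0  0  1  1  2  2  3  3  0  0  1
The P-positions (g = 0) in 0..10 are 0, 1, 8, 9.

0, 1, 8, 9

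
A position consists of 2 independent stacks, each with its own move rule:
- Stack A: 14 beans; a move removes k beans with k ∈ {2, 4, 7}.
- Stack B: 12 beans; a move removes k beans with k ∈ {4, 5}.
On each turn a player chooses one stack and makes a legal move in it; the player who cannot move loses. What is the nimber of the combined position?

Grundy values for stack A (subtraction set {2, 4, 7}):
k:     0  1  2  3  4  5  6  7  8  9 10 11 12 13 14
g(k):  0  0  1  1  2  2  0  3  1  0  2  1  0  2  1
So g(14) = 1.
Build the Grundy sequence for stack B with g(k) = mex{g(k−s) : s ∈ {4, 5}, s ≤ k}:
k:     0  1  2  3  4  5  6  7  8  9 10 11 12
g(k):  0  0  0  0  1  1  1  1  2  0  0  0  0
So g(12) = 0.
The value of a disjunctive sum is the nim-sum of the parts.
Combined value = 1 XOR 0 = 1.

1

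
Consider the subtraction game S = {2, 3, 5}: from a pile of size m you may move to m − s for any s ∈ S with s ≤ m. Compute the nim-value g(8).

0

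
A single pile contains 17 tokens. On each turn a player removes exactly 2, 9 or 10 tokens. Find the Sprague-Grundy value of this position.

2

Build the Grundy sequence with g(k) = mex{g(k−s) : s ∈ {2, 9, 10}, s ≤ k}:
k:     0  1  2  3  4  5  6  7  8  9 10 11 12 13 14 15 16 17
g(k):  0  0  1  1  0  0  1  1  0  2  1  3  0  2  1  3  0  2
So g(17) = 2.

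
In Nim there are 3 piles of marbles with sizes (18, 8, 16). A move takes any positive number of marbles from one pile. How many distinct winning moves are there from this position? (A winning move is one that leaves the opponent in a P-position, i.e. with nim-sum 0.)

1

Nim-sum: 18 XOR 8 XOR 16 = 10.
The overall nim-sum is X = 10. A pile of size p has a winning move iff p XOR X < p (reduce it to p XOR X).
  18: 18 XOR 10 = 24 ≥ 18 — no move.
  8: 8 XOR 10 = 2 < 8 — winning move (to 2).
  16: 16 XOR 10 = 26 ≥ 16 — no move.
That gives 1 winning move.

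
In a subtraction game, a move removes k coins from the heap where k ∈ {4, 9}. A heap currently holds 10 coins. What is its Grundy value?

Compute g(0), g(1), … for moves {4, 9}:
g(0) = mex{} = 0
g(1) = mex{} = 0
g(2) = mex{} = 0
g(3) = mex{} = 0
g(4) = mex{0} = 1
g(5) = mex{0} = 1
g(6) = mex{0} = 1
g(7) = mex{0} = 1
g(8) = mex{1} = 0
g(9) = mex{0,1} = 2
g(10) = mex{0,1} = 2
So g(10) = 2.

2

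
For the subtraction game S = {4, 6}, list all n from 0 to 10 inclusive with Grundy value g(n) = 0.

0, 1, 2, 3, 10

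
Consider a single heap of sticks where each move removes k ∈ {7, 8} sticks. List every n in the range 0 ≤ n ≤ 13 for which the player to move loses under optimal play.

0, 1, 2, 3, 4, 5, 6

Grundy values for subtraction set {7, 8}:
k:     0  1  2  3  4  5  6  7  8  9 10 11 12 13
g(k):  0  0  0  0  0  0  0  1  1  1  1  1  1  1
The P-positions (g = 0) in 0..13 are 0, 1, 2, 3, 4, 5, 6.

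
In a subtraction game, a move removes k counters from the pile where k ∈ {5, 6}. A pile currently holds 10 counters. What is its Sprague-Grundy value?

2

Grundy values for subtraction set {5, 6}:
g(0) = mex{} = 0
g(1) = mex{} = 0
g(2) = mex{} = 0
g(3) = mex{} = 0
g(4) = mex{} = 0
g(5) = mex{0} = 1
g(6) = mex{0} = 1
g(7) = mex{0} = 1
g(8) = mex{0} = 1
g(9) = mex{0} = 1
g(10) = mex{0,1} = 2
So g(10) = 2.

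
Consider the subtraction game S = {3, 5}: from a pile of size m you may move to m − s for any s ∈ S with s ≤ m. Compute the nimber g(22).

2

Build the Grundy sequence with g(k) = mex{g(k−s) : s ∈ {3, 5}, s ≤ k}:
k:     0  1  2  3  4  5  6  7  8  9 10 11 12 13 14 15 16 17 18 19 20 21 22
g(k):  0  0  0  1  1  1  2  2  0  0  0  1  1  1  2  2  0  0  0  1  1  1  2
So g(22) = 2.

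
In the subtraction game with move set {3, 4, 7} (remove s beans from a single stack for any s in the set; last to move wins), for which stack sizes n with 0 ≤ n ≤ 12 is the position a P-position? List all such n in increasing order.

0, 1, 2, 10, 11, 12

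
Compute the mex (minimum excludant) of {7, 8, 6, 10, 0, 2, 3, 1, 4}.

The values 0, 1, 2, 3, 4 are all present; 5 is the first non-negative integer missing from the set.

5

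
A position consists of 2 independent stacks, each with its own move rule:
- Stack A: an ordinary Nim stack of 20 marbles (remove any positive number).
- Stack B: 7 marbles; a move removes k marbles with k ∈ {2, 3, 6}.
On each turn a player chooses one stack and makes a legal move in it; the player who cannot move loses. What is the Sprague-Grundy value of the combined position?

Stack A is a plain Nim stack of size 20, so its Grundy value is 20.
Build the Grundy sequence for stack B with g(k) = mex{g(k−s) : s ∈ {2, 3, 6}, s ≤ k}:
g(0) = mex{} = 0
g(1) = mex{} = 0
g(2) = mex{0} = 1
g(3) = mex{0} = 1
g(4) = mex{0,1} = 2
g(5) = mex{1} = 0
g(6) = mex{0,1,2} = 3
g(7) = mex{0,2} = 1
So g(7) = 1.
By the Sprague-Grundy theorem, the Grundy value of a sum of independent games is the XOR of the component values.
Combined value = 20 XOR 1 = 21.

21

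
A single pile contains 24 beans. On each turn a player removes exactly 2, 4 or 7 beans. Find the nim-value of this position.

0

Compute g(0), g(1), … for moves {2, 4, 7}:
k:     0  1  2  3  4  5  6  7  8  9 10 11 12 13 14 15 16 17 18 19 20 21 22 23 24
g(k):  0  0  1  1  2  2  0  3  1  0  2  1  0  2  1  0  2  1  0  2  1  0  2  1  0
So g(24) = 0.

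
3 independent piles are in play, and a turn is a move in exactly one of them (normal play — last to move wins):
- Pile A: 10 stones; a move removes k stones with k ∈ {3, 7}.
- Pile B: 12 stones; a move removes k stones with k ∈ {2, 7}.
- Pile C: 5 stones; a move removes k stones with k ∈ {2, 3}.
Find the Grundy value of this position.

1

For pile A, compute g(0), g(1), … with moves {3, 7}:
k:     0  1  2  3  4  5  6  7  8  9 10
g(k):  0  0  0  1  1  1  0  2  2  1  0
So g(10) = 0.
Grundy values for pile B (subtraction set {2, 7}):
k:     0  1  2  3  4  5  6  7  8  9 10 11 12
g(k):  0  0  1  1  0  0  1  1  2  0  0  1  1
So g(12) = 1.
Grundy values for pile C (subtraction set {2, 3}):
g(0) = mex{} = 0
g(1) = mex{} = 0
g(2) = mex{0} = 1
g(3) = mex{0} = 1
g(4) = mex{0,1} = 2
g(5) = mex{1} = 0
So g(5) = 0.
The value of a disjunctive sum is the nim-sum of the parts.
Combined value = 0 XOR 1 XOR 0 = 1.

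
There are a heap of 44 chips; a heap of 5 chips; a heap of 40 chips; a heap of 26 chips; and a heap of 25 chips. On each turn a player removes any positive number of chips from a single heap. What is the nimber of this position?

Bitwise XOR of the heap sizes:
  101100  (44)
  000101  (5)
  101000  (40)
  011010  (26)
  011001  (25)
  ------
  000010  (2)

2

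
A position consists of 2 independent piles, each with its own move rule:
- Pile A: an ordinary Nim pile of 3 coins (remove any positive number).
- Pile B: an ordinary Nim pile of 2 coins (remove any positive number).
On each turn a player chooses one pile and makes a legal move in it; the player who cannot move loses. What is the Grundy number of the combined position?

Pile A is a plain Nim pile of size 3, so its Grundy value is 3.
Pile B is a plain Nim pile of size 2, so its Grundy value is 2.
By the Sprague-Grundy theorem, the Grundy value of a sum of independent games is the XOR of the component values.
Combined value = 3 ⊕ 2 = 1.

1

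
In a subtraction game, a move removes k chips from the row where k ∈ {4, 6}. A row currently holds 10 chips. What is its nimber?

Compute g(0), g(1), … for moves {4, 6}:
k:     0  1  2  3  4  5  6  7  8  9 10
g(k):  0  0  0  0  1  1  1  1  2  2  0
So g(10) = 0.

0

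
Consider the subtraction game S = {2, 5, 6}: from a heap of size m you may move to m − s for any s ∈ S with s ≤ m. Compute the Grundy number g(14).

1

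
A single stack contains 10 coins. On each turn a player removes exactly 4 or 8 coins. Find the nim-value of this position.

Compute g(0), g(1), … for moves {4, 8}:
g(0) = mex{} = 0
g(1) = mex{} = 0
g(2) = mex{} = 0
g(3) = mex{} = 0
g(4) = mex{0} = 1
g(5) = mex{0} = 1
g(6) = mex{0} = 1
g(7) = mex{0} = 1
g(8) = mex{0,1} = 2
g(9) = mex{0,1} = 2
g(10) = mex{0,1} = 2
So g(10) = 2.

2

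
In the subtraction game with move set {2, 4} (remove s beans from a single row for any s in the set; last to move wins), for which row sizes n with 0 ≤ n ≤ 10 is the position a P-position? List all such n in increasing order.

0, 1, 6, 7

Build the Grundy sequence with g(k) = mex{g(k−s) : s ∈ {2, 4}, s ≤ k}:
k:     0  1  2  3  4  5  6  7  8  9 10
g(k):  0  0  1  1  2  2  0  0  1  1  2
The P-positions (g = 0) in 0..10 are 0, 1, 6, 7.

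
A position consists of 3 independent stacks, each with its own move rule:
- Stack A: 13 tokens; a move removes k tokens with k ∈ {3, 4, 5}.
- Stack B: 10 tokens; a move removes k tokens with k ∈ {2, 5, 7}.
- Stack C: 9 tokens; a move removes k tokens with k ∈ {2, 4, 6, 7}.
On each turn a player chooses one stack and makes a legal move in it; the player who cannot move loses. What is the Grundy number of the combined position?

1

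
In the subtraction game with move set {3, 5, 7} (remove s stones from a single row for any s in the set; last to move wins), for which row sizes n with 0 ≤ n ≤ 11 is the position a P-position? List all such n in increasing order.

0, 1, 2, 10, 11

Grundy values for subtraction set {3, 5, 7}:
g(0) = mex{} = 0
g(1) = mex{} = 0
g(2) = mex{} = 0
g(3) = mex{0} = 1
g(4) = mex{0} = 1
g(5) = mex{0} = 1
g(6) = mex{0,1} = 2
g(7) = mex{0,1} = 2
g(8) = mex{0,1} = 2
g(9) = mex{0,1,2} = 3
g(10) = mex{1,2} = 0
g(11) = mex{1,2} = 0
The P-positions (g = 0) in 0..11 are 0, 1, 2, 10, 11.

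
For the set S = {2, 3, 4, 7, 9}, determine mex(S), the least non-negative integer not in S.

0 is not in the set, so the mex is 0.

0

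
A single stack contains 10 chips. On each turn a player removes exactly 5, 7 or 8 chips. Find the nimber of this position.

2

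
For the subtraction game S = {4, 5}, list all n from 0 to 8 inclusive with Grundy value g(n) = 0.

0, 1, 2, 3

Build the Grundy sequence with g(k) = mex{g(k−s) : s ∈ {4, 5}, s ≤ k}:
g(0) = mex{} = 0
g(1) = mex{} = 0
g(2) = mex{} = 0
g(3) = mex{} = 0
g(4) = mex{0} = 1
g(5) = mex{0} = 1
g(6) = mex{0} = 1
g(7) = mex{0} = 1
g(8) = mex{0,1} = 2
The P-positions (g = 0) in 0..8 are 0, 1, 2, 3.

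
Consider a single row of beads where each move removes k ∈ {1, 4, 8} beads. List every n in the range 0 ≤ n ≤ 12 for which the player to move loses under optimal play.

0, 2, 5, 7, 12

Compute g(0), g(1), … for moves {1, 4, 8}:
g(0) = mex{} = 0
g(1) = mex{0} = 1
g(2) = mex{1} = 0
g(3) = mex{0} = 1
g(4) = mex{0,1} = 2
g(5) = mex{1,2} = 0
g(6) = mex{0} = 1
g(7) = mex{1} = 0
g(8) = mex{0,2} = 1
g(9) = mex{0,1} = 2
g(10) = mex{0,1,2} = 3
g(11) = mex{0,1,3} = 2
g(12) = mex{1,2} = 0
The P-positions (g = 0) in 0..12 are 0, 2, 5, 7, 12.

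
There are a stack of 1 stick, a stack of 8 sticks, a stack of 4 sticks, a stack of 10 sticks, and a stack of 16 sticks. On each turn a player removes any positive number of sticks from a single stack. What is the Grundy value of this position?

23

Compute the nim-sum pairwise:
1 ^ 8 = 9
9 ^ 4 = 13
13 ^ 10 = 7
7 ^ 16 = 23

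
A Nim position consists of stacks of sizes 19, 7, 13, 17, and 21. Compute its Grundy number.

29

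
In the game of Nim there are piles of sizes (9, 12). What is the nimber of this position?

5

Compute the nim-sum pairwise:
9 XOR 12 = 5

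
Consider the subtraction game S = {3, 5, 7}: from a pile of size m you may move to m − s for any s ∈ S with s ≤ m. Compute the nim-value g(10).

0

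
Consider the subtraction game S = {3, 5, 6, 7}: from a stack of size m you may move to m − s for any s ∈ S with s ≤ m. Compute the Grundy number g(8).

Compute g(0), g(1), … for moves {3, 5, 6, 7}:
g(0) = mex{} = 0
g(1) = mex{} = 0
g(2) = mex{} = 0
g(3) = mex{0} = 1
g(4) = mex{0} = 1
g(5) = mex{0} = 1
g(6) = mex{0,1} = 2
g(7) = mex{0,1} = 2
g(8) = mex{0,1} = 2
So g(8) = 2.

2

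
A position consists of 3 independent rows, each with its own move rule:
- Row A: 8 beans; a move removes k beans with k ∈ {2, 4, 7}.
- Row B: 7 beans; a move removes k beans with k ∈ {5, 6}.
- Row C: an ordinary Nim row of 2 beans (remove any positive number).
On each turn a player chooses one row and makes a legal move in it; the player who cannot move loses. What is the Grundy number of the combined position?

2

Build the Grundy sequence for row A with g(k) = mex{g(k−s) : s ∈ {2, 4, 7}, s ≤ k}:
k:     0  1  2  3  4  5  6  7  8
g(k):  0  0  1  1  2  2  0  3  1
So g(8) = 1.
For row B, compute g(0), g(1), … with moves {5, 6}:
g(0) = mex{} = 0
g(1) = mex{} = 0
g(2) = mex{} = 0
g(3) = mex{} = 0
g(4) = mex{} = 0
g(5) = mex{0} = 1
g(6) = mex{0} = 1
g(7) = mex{0} = 1
So g(7) = 1.
Row C is a plain Nim row of size 2, so its Grundy value is 2.
By the Sprague-Grundy theorem, the Grundy value of a sum of independent games is the XOR of the component values.
Combined value = 1 ⊕ 1 ⊕ 2 = 2.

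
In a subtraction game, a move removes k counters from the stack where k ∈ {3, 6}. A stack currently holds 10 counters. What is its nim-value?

Build the Grundy sequence with g(k) = mex{g(k−s) : s ∈ {3, 6}, s ≤ k}:
g(0) = mex{} = 0
g(1) = mex{} = 0
g(2) = mex{} = 0
g(3) = mex{0} = 1
g(4) = mex{0} = 1
g(5) = mex{0} = 1
g(6) = mex{0,1} = 2
g(7) = mex{0,1} = 2
g(8) = mex{0,1} = 2
g(9) = mex{1,2} = 0
g(10) = mex{1,2} = 0
So g(10) = 0.

0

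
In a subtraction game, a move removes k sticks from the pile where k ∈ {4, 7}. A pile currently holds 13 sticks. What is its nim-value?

Grundy values for subtraction set {4, 7}:
g(0) = mex{} = 0
g(1) = mex{} = 0
g(2) = mex{} = 0
g(3) = mex{} = 0
g(4) = mex{0} = 1
g(5) = mex{0} = 1
g(6) = mex{0} = 1
g(7) = mex{0} = 1
g(8) = mex{0,1} = 2
g(9) = mex{0,1} = 2
g(10) = mex{0,1} = 2
g(11) = mex{1} = 0
g(12) = mex{1,2} = 0
g(13) = mex{1,2} = 0
So g(13) = 0.

0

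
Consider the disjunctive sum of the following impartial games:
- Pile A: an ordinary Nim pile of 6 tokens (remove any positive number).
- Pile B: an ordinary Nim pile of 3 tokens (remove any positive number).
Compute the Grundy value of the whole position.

5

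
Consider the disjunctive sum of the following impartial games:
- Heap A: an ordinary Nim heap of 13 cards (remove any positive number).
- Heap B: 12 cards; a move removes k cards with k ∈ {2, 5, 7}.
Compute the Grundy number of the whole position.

Heap A is a plain Nim heap of size 13, so its Grundy value is 13.
For heap B, compute g(0), g(1), … with moves {2, 5, 7}:
k:     0  1  2  3  4  5  6  7  8  9 10 11 12
g(k):  0  0  1  1  0  2  1  3  2  2  0  3  1
So g(12) = 1.
The value of a disjunctive sum is the nim-sum of the parts.
Combined value = 13 XOR 1 = 12.

12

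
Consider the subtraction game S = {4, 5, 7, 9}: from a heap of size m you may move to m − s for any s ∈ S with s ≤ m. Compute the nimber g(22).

2

Grundy values for subtraction set {4, 5, 7, 9}:
k:     0  1  2  3  4  5  6  7  8  9 10 11 12 13 14 15 16 17 18 19 20 21 22
g(k):  0  0  0  0  1  1  1  1  2  2  2  2  3  0  0  0  0  1  1  1  1  2  2
So g(22) = 2.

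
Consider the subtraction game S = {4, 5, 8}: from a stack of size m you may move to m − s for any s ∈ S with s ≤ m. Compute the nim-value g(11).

2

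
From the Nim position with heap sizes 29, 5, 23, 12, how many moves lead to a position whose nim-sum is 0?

Write each in binary and XOR column by column:
  11101  (29)
  00101  (5)
  10111  (23)
  01100  (12)
  -----
  00011  (3)
The overall nim-sum is X = 3. A heap of size p has a winning move iff p XOR X < p (reduce it to p XOR X).
  29: 29 XOR 3 = 30 ≥ 29 — no move.
  5: 5 XOR 3 = 6 ≥ 5 — no move.
  23: 23 XOR 3 = 20 < 23 — winning move (to 20).
  12: 12 XOR 3 = 15 ≥ 12 — no move.
That gives 1 winning move.

1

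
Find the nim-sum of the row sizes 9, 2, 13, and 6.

Write each in binary and XOR column by column:
  1001  (9)
  0010  (2)
  1101  (13)
  0110  (6)
  ----
  0000  (0)

0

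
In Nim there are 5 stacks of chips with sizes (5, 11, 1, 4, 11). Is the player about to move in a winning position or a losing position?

Nim-sum: 5 ^ 11 ^ 1 ^ 4 ^ 11 = 0.
The nim-sum is 0, so this is a P-position: the player to move is in a losing position under optimal play.

Losing position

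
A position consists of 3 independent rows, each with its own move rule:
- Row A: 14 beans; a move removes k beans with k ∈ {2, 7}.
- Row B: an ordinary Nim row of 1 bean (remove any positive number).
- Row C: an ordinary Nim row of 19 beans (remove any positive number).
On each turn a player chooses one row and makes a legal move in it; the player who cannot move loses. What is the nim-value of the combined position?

Build the Grundy sequence for row A with g(k) = mex{g(k−s) : s ∈ {2, 7}, s ≤ k}:
g(0) = mex{} = 0
g(1) = mex{} = 0
g(2) = mex{0} = 1
g(3) = mex{0} = 1
g(4) = mex{1} = 0
g(5) = mex{1} = 0
g(6) = mex{0} = 1
g(7) = mex{0} = 1
g(8) = mex{0,1} = 2
g(9) = mex{1} = 0
g(10) = mex{1,2} = 0
g(11) = mex{0} = 1
g(12) = mex{0} = 1
g(13) = mex{1} = 0
g(14) = mex{1} = 0
So g(14) = 0.
Row B is a plain Nim row of size 1, so its Grundy value is 1.
Row C is a plain Nim row of size 19, so its Grundy value is 19.
The value of a disjunctive sum is the nim-sum of the parts.
Combined value = 0 ⊕ 1 ⊕ 19 = 18.

18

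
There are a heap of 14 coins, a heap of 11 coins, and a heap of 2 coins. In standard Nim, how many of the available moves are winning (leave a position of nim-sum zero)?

1

Bitwise XOR of the heap sizes:
  1110  (14)
  1011  (11)
  0010  (2)
  ----
  0111  (7)
The overall nim-sum is X = 7. A heap of size p has a winning move iff p XOR X < p (reduce it to p XOR X).
  14: 14 XOR 7 = 9 < 14 — winning move (to 9).
  11: 11 XOR 7 = 12 ≥ 11 — no move.
  2: 2 XOR 7 = 5 ≥ 2 — no move.
That gives 1 winning move.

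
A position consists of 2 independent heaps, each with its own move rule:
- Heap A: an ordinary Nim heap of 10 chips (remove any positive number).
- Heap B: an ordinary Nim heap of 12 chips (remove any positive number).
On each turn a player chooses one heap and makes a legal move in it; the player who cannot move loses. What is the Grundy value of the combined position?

6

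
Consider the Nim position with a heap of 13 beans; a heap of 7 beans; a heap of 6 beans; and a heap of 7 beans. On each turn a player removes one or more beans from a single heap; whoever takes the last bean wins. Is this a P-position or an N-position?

N-position

Bitwise XOR of the heap sizes:
  1101  (13)
  0111  (7)
  0110  (6)
  0111  (7)
  ----
  1011  (11)
The nim-sum is 11 ≠ 0, so this is an N-position: the player to move can win.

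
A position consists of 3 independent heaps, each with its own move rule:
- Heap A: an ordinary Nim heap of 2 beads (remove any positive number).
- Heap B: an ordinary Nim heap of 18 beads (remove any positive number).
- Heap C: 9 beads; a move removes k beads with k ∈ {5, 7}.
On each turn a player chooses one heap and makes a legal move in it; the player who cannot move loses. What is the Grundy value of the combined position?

Heap A is a plain Nim heap of size 2, so its Grundy value is 2.
Heap B is a plain Nim heap of size 18, so its Grundy value is 18.
Build the Grundy sequence for heap C with g(k) = mex{g(k−s) : s ∈ {5, 7}, s ≤ k}:
g(0) = mex{} = 0
g(1) = mex{} = 0
g(2) = mex{} = 0
g(3) = mex{} = 0
g(4) = mex{} = 0
g(5) = mex{0} = 1
g(6) = mex{0} = 1
g(7) = mex{0} = 1
g(8) = mex{0} = 1
g(9) = mex{0} = 1
So g(9) = 1.
The value of a disjunctive sum is the nim-sum of the parts.
Combined value = 2 ⊕ 18 ⊕ 1 = 17.

17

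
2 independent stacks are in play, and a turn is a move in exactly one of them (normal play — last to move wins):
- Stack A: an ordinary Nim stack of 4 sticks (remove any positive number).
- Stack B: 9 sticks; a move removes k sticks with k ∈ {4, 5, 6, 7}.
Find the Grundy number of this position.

Stack A is a plain Nim stack of size 4, so its Grundy value is 4.
Grundy values for stack B (subtraction set {4, 5, 6, 7}):
g(0) = mex{} = 0
g(1) = mex{} = 0
g(2) = mex{} = 0
g(3) = mex{} = 0
g(4) = mex{0} = 1
g(5) = mex{0} = 1
g(6) = mex{0} = 1
g(7) = mex{0} = 1
g(8) = mex{0,1} = 2
g(9) = mex{0,1} = 2
So g(9) = 2.
The value of a disjunctive sum is the nim-sum of the parts.
Combined value = 4 ⊕ 2 = 6.

6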